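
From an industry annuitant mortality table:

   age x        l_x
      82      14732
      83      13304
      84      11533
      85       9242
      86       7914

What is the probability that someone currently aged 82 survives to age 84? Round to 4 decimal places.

0.7829

We want 2p82 = l_84/l_82.
The conditional survival probability is l_84/l_82 = 11533/14732 = 0.782854.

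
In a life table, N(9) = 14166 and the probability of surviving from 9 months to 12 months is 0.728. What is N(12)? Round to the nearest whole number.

10313

N(12) = N(9) × p = 14166 × 0.728 = 10313.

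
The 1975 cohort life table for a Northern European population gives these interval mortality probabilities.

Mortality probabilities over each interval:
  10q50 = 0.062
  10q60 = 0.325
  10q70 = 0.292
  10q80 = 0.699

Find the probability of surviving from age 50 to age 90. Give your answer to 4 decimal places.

40p50 = (1 − 0.062) × (1 − 0.325) × (1 − 0.292) × (1 − 0.699).
= 0.938 × 0.675 × 0.708 × 0.301 = 0.134929.

0.1349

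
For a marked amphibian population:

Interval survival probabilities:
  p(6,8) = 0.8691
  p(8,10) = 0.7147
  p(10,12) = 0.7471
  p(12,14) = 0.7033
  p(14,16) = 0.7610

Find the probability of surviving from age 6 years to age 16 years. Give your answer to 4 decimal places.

Chaining the interval survival probabilities: 0.8691 × 0.7147 × 0.7471 × 0.7033 × 0.7610.
= 0.248369.

0.2484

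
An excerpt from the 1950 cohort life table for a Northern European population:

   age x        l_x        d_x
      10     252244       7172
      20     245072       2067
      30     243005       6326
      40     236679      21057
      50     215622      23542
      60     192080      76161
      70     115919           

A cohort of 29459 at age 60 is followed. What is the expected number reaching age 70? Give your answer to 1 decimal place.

17778.3

The relevant probability is 115919/192080 = 0.603493.
Expected number = 29459 × 0.603493 = 17778.3.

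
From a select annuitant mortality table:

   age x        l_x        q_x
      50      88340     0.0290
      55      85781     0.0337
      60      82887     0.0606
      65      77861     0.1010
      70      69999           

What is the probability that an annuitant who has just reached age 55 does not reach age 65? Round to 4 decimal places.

P(die before 65 | alive at 55) = 1 − l_65/l_55 = 1 − 77861/85781 = (7920)/85781 = 0.092328.

0.0923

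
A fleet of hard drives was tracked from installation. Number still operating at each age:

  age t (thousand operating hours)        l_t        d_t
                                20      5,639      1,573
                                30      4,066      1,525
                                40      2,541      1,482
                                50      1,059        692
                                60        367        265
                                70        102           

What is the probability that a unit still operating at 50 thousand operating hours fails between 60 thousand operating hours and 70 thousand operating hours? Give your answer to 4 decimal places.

0.2502

This is the probability of reaching 60 but not 70, conditional on being operational at 50: (l_60 − l_70) / l_50.
= (367 − 102) / 1,059 = 265 / 1,059 = 0.250236.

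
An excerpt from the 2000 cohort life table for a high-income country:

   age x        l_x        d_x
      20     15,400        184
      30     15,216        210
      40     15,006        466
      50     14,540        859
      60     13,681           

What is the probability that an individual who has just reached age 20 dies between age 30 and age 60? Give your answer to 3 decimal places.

0.100

We want 10|30q20 = (l_30 − l_60)/l_20.
This is the probability of reaching 30 but not 60, conditional on being alive at 20: (l_30 − l_60) / l_20.
= (15,216 − 13,681) / 15,400 = 1,535 / 15,400 = 0.099675.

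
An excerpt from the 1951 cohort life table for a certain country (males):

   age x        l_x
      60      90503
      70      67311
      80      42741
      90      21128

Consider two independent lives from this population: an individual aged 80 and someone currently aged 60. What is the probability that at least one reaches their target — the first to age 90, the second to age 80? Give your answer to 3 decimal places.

0.733

p₁ = l_90/l_80 = 21128/42741 = 0.494326; p₂ = l_80/l_60 = 42741/90503 = 0.472261.
P(at least one) = 1 − (1−p₁)(1−p₂) = 1 − 0.505674 × 0.527739 = 0.733136.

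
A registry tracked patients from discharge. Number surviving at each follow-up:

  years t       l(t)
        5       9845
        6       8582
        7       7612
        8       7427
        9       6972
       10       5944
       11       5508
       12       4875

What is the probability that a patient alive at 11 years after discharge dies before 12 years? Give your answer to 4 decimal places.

P(die before 12 | alive at 11) = 1 − l(12)/l(11) = 1 − 4875/5508 = (633)/5508 = 0.114924.

0.1149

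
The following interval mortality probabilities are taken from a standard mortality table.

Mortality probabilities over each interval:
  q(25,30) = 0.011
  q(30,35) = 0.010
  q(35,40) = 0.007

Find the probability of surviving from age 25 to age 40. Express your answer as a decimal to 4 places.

The overall survival probability is (1 − 0.011) × (1 − 0.010) × (1 − 0.007).
= 0.989 × 0.990 × 0.993 = 0.972256.

0.9723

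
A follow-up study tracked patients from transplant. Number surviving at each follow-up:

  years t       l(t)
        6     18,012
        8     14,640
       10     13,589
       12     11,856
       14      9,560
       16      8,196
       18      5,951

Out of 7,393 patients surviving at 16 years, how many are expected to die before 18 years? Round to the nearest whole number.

2025

The relevant probability is 1 − 5,951/8,196 = 0.273914.
Expected number = 7,393 × 0.273914 = 2025.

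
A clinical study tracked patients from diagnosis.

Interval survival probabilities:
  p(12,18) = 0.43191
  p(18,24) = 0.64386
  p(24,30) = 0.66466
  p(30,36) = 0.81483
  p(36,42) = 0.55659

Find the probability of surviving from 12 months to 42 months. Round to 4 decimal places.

The overall survival probability is 0.43191 × 0.64386 × 0.66466 × 0.81483 × 0.55659.
= 0.083828.

0.0838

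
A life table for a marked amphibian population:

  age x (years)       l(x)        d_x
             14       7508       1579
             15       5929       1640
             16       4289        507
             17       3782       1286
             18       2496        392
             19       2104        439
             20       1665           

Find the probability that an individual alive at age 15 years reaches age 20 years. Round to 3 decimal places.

The conditional survival probability is l(20)/l(15) = 1665/5929 = 0.280823.

0.281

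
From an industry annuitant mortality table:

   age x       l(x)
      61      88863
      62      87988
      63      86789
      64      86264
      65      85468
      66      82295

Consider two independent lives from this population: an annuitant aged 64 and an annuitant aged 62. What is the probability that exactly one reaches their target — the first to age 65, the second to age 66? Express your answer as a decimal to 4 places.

0.0727

p₁ = l(65)/l(64) = 85468/86264 = 0.990773; p₂ = l(66)/l(62) = 82295/87988 = 0.935298.
P(exactly one) = p₁(1−p₂) + (1−p₁)p₂ = 0.064105 + 0.008630 = 0.072735.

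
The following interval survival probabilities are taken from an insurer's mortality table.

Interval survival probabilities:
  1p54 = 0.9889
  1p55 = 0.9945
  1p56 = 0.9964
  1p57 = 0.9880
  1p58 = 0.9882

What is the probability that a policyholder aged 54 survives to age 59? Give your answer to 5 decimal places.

Survival from 54 to 59 is the product of surviving each interval: 0.9889 × 0.9945 × 0.9964 × 0.9880 × 0.9882.
= 0.956737.

0.95674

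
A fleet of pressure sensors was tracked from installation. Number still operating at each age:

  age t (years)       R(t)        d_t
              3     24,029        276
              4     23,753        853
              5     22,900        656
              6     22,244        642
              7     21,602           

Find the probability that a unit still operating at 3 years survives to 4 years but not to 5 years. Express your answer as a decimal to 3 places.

This is the probability of reaching 4 but not 5, conditional on being operational at 3: (R(4) − R(5)) / R(3).
= (23,753 − 22,900) / 24,029 = 853 / 24,029 = 0.035499.

0.035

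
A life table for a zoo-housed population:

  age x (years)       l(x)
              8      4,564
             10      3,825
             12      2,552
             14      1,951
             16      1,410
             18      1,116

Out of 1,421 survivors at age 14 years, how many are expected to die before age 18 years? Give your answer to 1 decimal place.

608.2

The relevant probability is 1 − 1,116/1,951 = 0.427986.
Expected number = 1,421 × 0.427986 = 608.2.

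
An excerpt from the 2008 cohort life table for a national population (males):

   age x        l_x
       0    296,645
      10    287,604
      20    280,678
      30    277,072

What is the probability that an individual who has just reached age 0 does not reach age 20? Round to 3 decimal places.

P(die before 20 | alive at 0) = 1 − l_20/l_0 = 1 − 280,678/296,645 = (15,967)/296,645 = 0.053825.

0.054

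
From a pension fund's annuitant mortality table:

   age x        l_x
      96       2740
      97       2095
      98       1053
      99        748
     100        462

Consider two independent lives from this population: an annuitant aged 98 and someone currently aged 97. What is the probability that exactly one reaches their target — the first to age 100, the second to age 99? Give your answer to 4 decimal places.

0.4825

p₁ = l_100/l_98 = 462/1053 = 0.438746; p₂ = l_99/l_97 = 748/2095 = 0.357041.
P(exactly one) = p₁(1−p₂) + (1−p₁)p₂ = 0.282096 + 0.200391 = 0.482486.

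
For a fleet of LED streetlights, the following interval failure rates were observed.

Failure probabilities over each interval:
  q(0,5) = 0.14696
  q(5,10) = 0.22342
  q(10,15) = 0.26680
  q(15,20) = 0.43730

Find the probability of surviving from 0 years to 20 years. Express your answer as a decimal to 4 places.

0.2733

Survival from 0 to 20 is the product of surviving each interval: (1 − 0.14696) × (1 − 0.22342) × (1 − 0.26680) × (1 − 0.43730).
= 0.85304 × 0.77658 × 0.73320 × 0.56270 = 0.273310.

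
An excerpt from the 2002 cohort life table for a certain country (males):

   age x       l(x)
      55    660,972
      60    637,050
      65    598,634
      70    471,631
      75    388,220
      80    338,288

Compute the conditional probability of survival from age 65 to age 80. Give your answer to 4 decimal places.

The conditional survival probability is l(80)/l(65) = 338,288/598,634 = 0.565100.

0.5651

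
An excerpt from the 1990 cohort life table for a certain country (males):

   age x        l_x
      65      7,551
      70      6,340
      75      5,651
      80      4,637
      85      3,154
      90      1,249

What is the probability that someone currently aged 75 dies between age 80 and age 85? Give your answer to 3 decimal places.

0.262

This is the probability of reaching 80 but not 85, conditional on being alive at 75: (l_80 − l_85) / l_75.
= (4,637 − 3,154) / 5,651 = 1,483 / 5,651 = 0.262431.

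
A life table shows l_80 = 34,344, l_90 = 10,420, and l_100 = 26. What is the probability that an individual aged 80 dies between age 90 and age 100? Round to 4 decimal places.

0.3026

We want 10|10q80 = (l_90 − l_100)/l_80.
This is the probability of reaching 90 but not 100, conditional on being alive at 80: (l_90 − l_100) / l_80.
= (10,420 − 26) / 34,344 = 10,394 / 34,344 = 0.302644.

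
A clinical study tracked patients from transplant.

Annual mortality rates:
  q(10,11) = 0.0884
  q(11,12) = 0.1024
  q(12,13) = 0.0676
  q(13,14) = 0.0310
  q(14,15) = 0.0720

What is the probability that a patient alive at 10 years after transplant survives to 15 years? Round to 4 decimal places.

Survival from 10 to 15 is the product of surviving each interval: (1 − 0.0884) × (1 − 0.1024) × (1 − 0.0676) × (1 − 0.0310) × (1 − 0.0720).
= 0.9116 × 0.8976 × 0.9324 × 0.9690 × 0.9280 = 0.686059.

0.6861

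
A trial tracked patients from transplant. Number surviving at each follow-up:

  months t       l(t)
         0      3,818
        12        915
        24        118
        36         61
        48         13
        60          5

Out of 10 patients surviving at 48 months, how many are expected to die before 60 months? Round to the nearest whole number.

6

The relevant probability is 1 − 5/13 = 0.615385.
Expected number = 10 × 0.615385 = 6.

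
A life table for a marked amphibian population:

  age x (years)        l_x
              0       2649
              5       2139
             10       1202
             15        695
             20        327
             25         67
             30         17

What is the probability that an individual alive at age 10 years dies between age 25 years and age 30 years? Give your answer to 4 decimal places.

This is the probability of reaching 25 but not 30, conditional on being alive at 10: (l_25 − l_30) / l_10.
= (67 − 17) / 1202 = 50 / 1202 = 0.041597.

0.0416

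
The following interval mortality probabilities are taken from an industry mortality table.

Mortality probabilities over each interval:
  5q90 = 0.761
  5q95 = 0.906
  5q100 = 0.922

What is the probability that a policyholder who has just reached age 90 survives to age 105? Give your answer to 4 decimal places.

Chaining the interval survival probabilities: (1 − 0.761) × (1 − 0.906) × (1 − 0.922).
= 0.239 × 0.094 × 0.078 = 0.001752.

0.0018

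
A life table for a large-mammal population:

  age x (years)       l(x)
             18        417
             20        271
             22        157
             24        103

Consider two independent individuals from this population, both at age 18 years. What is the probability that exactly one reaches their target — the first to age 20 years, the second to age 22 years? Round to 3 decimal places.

p₁ = l(20)/l(18) = 271/417 = 0.649880; p₂ = l(22)/l(18) = 157/417 = 0.376499.
P(exactly one) = p₁(1−p₂) + (1−p₁)p₂ = 0.405201 + 0.131820 = 0.537021.

0.537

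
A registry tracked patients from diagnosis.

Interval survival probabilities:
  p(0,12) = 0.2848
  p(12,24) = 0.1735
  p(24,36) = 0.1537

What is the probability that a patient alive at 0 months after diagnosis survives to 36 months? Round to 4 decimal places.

0.0076

The overall survival probability is 0.2848 × 0.1735 × 0.1537.
= 0.007595.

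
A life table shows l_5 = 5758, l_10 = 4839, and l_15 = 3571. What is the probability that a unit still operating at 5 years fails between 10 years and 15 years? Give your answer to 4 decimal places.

This is the probability of reaching 10 but not 15, conditional on being operational at 5: (l_10 − l_15) / l_5.
= (4839 − 3571) / 5758 = 1268 / 5758 = 0.220215.

0.2202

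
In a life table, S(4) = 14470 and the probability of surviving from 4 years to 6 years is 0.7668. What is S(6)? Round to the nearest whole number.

S(6) = S(4) × p = 14470 × 0.7668 = 11096.

11096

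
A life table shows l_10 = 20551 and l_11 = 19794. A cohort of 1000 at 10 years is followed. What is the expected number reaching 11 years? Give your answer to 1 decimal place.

The relevant probability is 19794/20551 = 0.963165.
Expected number = 1000 × 0.963165 = 963.2.

963.2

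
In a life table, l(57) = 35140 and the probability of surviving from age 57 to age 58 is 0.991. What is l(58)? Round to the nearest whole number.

l(58) = l(57) × p = 35140 × 0.991 = 34824.

34824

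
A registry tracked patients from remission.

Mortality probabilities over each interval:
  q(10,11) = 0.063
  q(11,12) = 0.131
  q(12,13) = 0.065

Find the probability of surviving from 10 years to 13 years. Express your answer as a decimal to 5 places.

0.76133

P(survive 10→13) = (1 − 0.063) × (1 − 0.131) × (1 − 0.065).
= 0.937 × 0.869 × 0.935 = 0.761327.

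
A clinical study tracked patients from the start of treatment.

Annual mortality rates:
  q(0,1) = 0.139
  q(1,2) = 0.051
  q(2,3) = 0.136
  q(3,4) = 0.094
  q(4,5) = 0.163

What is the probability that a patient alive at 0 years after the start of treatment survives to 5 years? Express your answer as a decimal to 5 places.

0.53535

P(survive 0→5) = (1 − 0.139) × (1 − 0.051) × (1 − 0.136) × (1 − 0.094) × (1 − 0.163).
= 0.861 × 0.949 × 0.864 × 0.906 × 0.837 = 0.535349.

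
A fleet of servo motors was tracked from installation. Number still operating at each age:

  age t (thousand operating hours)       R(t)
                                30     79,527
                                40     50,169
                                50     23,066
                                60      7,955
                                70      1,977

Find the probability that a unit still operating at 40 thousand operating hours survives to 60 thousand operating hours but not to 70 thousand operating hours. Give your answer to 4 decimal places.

0.1192

This is the probability of reaching 60 but not 70, conditional on being operational at 40: (R(60) − R(70)) / R(40).
= (7,955 − 1,977) / 50,169 = 5,978 / 50,169 = 0.119157.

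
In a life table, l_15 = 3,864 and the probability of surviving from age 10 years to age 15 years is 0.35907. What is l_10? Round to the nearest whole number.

l_10 = l_15 / p = 3,864 / 0.35907 = 10761.

10761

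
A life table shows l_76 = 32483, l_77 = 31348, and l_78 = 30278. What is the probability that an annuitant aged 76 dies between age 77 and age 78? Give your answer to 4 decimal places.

We want 1|1q76 = (l_77 − l_78)/l_76.
This is the probability of reaching 77 but not 78, conditional on being alive at 76: (l_77 − l_78) / l_76.
= (31348 − 30278) / 32483 = 1070 / 32483 = 0.032940.

0.0329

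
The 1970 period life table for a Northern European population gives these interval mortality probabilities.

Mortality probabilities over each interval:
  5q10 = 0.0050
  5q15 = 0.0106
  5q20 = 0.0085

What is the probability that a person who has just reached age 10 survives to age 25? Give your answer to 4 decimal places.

0.9761

15p10 = (1 − 0.0050) × (1 − 0.0106) × (1 − 0.0085).
= 0.9950 × 0.9894 × 0.9915 = 0.976085.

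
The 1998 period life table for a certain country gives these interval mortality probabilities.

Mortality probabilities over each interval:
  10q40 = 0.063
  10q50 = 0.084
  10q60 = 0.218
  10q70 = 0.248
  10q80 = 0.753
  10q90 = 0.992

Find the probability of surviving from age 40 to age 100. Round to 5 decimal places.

0.00100

Chaining the interval survival probabilities: (1 − 0.063) × (1 − 0.084) × (1 − 0.218) × (1 − 0.248) × (1 − 0.753) × (1 − 0.992).
= 0.937 × 0.916 × 0.782 × 0.752 × 0.247 × 0.008 = 0.000997.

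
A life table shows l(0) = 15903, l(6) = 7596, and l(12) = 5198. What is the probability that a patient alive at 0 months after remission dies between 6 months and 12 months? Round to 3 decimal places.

This is the probability of reaching 6 but not 12, conditional on being alive at 0: (l(6) − l(12)) / l(0).
= (7596 − 5198) / 15903 = 2398 / 15903 = 0.150789.

0.151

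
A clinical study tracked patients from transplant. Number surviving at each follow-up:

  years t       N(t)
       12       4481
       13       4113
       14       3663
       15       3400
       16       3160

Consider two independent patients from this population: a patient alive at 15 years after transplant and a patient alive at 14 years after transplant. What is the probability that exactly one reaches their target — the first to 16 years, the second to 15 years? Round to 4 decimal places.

p₁ = N(16)/N(15) = 3160/3400 = 0.929412; p₂ = N(15)/N(14) = 3400/3663 = 0.928201.
P(exactly one) = p₁(1−p₂) + (1−p₁)p₂ = 0.066731 + 0.065520 = 0.132251.

0.1323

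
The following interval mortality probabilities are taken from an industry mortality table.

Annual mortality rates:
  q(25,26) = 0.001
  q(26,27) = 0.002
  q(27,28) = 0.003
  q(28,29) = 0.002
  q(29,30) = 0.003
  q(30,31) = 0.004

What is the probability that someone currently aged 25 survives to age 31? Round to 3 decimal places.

Chaining the interval survival probabilities: (1 − 0.001) × (1 − 0.002) × (1 − 0.003) × (1 − 0.002) × (1 − 0.003) × (1 − 0.004).
= 0.999 × 0.998 × 0.997 × 0.998 × 0.997 × 0.996 = 0.985091.

0.985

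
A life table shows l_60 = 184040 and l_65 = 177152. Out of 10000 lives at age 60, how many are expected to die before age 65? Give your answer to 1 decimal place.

374.3

The relevant probability is 1 − 177152/184040 = 0.037427.
Expected number = 10000 × 0.037427 = 374.3.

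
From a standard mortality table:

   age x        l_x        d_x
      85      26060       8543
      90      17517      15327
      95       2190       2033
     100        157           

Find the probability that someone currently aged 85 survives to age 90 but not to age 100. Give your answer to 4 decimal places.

We want 5|10q85 = (l_90 − l_100)/l_85.
This is the probability of reaching 90 but not 100, conditional on being alive at 85: (l_90 − l_100) / l_85.
= (17517 − 157) / 26060 = 17360 / 26060 = 0.666155.

0.6662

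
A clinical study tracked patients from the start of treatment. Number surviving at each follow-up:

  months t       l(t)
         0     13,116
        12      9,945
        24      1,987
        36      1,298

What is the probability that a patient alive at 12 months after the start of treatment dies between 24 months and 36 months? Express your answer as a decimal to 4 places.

This is the probability of reaching 24 but not 36, conditional on being alive at 12: (l(24) − l(36)) / l(12).
= (1,987 − 1,298) / 9,945 = 689 / 9,945 = 0.069281.

0.0693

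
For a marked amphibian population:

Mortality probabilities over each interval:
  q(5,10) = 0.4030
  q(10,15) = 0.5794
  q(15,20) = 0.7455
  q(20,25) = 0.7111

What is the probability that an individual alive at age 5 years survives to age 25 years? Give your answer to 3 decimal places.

The overall survival probability is (1 − 0.4030) × (1 − 0.5794) × (1 − 0.7455) × (1 − 0.7111).
= 0.5970 × 0.4206 × 0.2545 × 0.2889 = 0.018462.

0.018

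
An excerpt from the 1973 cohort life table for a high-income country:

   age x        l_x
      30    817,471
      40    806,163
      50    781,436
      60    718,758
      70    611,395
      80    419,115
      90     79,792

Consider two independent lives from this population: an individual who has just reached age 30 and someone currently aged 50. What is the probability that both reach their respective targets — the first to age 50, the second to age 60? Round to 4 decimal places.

p₁ = l_50/l_30 = 781,436/817,471 = 0.955919; p₂ = l_60/l_50 = 718,758/781,436 = 0.919791.
P(both) = p₁ × p₂ = 0.955919 × 0.919791 = 0.879246.

0.8792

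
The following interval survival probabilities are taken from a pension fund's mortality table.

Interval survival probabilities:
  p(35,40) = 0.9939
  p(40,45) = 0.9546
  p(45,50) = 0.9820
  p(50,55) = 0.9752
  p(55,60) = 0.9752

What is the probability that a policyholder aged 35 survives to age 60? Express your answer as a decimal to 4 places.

0.8861

Chaining the interval survival probabilities: 0.9939 × 0.9546 × 0.9820 × 0.9752 × 0.9752.
= 0.886060.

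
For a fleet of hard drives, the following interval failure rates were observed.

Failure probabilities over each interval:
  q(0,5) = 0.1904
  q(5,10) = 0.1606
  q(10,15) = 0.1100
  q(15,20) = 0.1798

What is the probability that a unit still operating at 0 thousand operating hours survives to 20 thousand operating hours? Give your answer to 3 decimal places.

0.496

The overall survival probability is (1 − 0.1904) × (1 − 0.1606) × (1 − 0.1100) × (1 − 0.1798).
= 0.8096 × 0.8394 × 0.8900 × 0.8202 = 0.496077.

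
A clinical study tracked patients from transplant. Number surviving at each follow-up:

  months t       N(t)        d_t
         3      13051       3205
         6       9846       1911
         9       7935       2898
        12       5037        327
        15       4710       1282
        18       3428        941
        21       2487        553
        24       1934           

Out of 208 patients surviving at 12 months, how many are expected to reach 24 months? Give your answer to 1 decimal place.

The relevant probability is 1934/5037 = 0.383959.
Expected number = 208 × 0.383959 = 79.9.

79.9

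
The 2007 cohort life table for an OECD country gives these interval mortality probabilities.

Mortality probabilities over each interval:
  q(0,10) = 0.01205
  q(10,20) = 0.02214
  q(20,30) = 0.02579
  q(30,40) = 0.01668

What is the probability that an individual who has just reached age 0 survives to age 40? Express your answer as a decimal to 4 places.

0.9255

Chaining the interval survival probabilities: (1 − 0.01205) × (1 − 0.02214) × (1 − 0.02579) × (1 − 0.01668).
= 0.98795 × 0.97786 × 0.97421 × 0.98332 = 0.925463.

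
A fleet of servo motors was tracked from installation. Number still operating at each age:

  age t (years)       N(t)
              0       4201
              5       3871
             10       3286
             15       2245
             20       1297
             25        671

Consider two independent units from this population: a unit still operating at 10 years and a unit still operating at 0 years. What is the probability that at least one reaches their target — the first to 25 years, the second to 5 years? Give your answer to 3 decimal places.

p₁ = N(25)/N(10) = 671/3286 = 0.204200; p₂ = N(5)/N(0) = 3871/4201 = 0.921447.
P(at least one) = 1 − (1−p₁)(1−p₂) = 1 − 0.795800 × 0.078553 = 0.937488.

0.937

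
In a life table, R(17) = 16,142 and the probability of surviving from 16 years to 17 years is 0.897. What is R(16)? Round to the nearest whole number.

R(16) = R(17) / p = 16,142 / 0.897 = 17996.

17996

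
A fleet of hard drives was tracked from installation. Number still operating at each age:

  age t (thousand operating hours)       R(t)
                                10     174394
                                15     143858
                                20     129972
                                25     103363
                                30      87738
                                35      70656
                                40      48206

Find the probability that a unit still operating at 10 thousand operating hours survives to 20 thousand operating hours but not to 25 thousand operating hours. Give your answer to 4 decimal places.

This is the probability of reaching 20 but not 25, conditional on being operational at 10: (R(20) − R(25)) / R(10).
= (129972 − 103363) / 174394 = 26609 / 174394 = 0.152580.

0.1526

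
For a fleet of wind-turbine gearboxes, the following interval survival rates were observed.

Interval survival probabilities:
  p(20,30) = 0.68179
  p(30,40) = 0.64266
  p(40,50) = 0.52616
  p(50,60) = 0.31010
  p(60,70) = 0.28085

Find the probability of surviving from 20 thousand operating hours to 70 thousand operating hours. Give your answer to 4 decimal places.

Survival from 20 to 70 is the product of surviving each interval: 0.68179 × 0.64266 × 0.52616 × 0.31010 × 0.28085.
= 0.020078.

0.0201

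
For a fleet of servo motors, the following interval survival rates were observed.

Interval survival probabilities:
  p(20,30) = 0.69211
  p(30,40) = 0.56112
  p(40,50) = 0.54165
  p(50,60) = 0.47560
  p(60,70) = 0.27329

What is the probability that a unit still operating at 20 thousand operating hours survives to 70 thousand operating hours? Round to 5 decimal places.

Chaining the interval survival probabilities: 0.69211 × 0.56112 × 0.54165 × 0.47560 × 0.27329.
= 0.027341.

0.02734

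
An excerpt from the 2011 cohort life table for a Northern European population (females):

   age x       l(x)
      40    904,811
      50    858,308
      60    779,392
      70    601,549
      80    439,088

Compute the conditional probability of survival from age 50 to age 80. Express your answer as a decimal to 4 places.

The conditional survival probability is l(80)/l(50) = 439,088/858,308 = 0.511574.

0.5116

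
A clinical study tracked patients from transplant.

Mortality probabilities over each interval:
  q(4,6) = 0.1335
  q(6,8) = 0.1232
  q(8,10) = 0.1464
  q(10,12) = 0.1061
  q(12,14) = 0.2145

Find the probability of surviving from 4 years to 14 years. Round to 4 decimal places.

Survival from 4 to 14 is the product of surviving each interval: (1 − 0.1335) × (1 − 0.1232) × (1 − 0.1464) × (1 − 0.1061) × (1 − 0.2145).
= 0.8665 × 0.8768 × 0.8536 × 0.8939 × 0.7855 = 0.455364.

0.4554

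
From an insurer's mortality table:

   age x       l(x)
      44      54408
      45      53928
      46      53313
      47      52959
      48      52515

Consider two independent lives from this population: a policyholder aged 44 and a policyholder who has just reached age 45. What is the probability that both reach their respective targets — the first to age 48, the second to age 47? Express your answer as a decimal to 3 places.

p₁ = l(48)/l(44) = 52515/54408 = 0.965207; p₂ = l(47)/l(45) = 52959/53928 = 0.982032.
P(both) = p₁ × p₂ = 0.965207 × 0.982032 = 0.947864.

0.948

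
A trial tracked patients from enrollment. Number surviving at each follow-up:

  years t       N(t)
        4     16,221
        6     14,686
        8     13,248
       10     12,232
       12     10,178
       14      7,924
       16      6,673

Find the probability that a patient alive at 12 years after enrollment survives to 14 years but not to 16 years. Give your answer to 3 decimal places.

0.123

This is the probability of reaching 14 but not 16, conditional on being alive at 12: (N(14) − N(16)) / N(12).
= (7,924 − 6,673) / 10,178 = 1,251 / 10,178 = 0.122912.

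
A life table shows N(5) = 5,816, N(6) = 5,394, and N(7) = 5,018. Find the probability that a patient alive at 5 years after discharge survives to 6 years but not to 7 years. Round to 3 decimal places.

This is the probability of reaching 6 but not 7, conditional on being alive at 5: (N(6) − N(7)) / N(5).
= (5,394 − 5,018) / 5,816 = 376 / 5,816 = 0.064649.

0.065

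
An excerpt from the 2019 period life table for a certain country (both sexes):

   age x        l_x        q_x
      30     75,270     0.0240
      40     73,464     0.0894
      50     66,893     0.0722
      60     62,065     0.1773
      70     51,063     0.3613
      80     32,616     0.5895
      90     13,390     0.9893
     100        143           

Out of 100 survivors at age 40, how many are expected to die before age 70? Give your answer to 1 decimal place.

30.5

The relevant probability is 1 − 51,063/73,464 = 0.304925.
Expected number = 100 × 0.304925 = 30.5.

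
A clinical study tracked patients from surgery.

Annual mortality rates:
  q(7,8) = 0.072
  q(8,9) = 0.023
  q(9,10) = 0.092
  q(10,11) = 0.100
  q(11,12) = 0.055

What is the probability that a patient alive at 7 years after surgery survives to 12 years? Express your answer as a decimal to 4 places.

Survival from 7 to 12 is the product of surviving each interval: (1 − 0.072) × (1 − 0.023) × (1 − 0.092) × (1 − 0.100) × (1 − 0.055).
= 0.928 × 0.977 × 0.908 × 0.900 × 0.945 = 0.700169.

0.7002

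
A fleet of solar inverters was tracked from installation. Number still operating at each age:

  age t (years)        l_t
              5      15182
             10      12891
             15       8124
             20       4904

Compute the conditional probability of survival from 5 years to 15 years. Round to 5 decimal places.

The conditional survival probability is l_15/l_5 = 8124/15182 = 0.535107.

0.53511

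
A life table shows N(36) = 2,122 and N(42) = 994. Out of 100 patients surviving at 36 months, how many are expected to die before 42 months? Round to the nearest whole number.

53

The relevant probability is 1 − 994/2,122 = 0.531574.
Expected number = 100 × 0.531574 = 53.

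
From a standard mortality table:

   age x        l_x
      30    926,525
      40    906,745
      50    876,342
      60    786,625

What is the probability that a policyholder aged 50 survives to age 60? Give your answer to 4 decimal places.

The conditional survival probability is l_60/l_50 = 786,625/876,342 = 0.897623.

0.8976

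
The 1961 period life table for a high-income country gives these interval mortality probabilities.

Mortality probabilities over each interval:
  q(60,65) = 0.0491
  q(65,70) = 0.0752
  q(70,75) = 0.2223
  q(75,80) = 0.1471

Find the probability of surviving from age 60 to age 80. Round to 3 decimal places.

P(survive 60→80) = (1 − 0.0491) × (1 − 0.0752) × (1 − 0.2223) × (1 − 0.1471).
= 0.9509 × 0.9248 × 0.7777 × 0.8529 = 0.583301.

0.583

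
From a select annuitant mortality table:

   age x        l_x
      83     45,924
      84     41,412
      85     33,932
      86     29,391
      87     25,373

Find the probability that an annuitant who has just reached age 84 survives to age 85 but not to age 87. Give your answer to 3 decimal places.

0.207

This is the probability of reaching 85 but not 87, conditional on being alive at 84: (l_85 − l_87) / l_84.
= (33,932 − 25,373) / 41,412 = 8,559 / 41,412 = 0.206679.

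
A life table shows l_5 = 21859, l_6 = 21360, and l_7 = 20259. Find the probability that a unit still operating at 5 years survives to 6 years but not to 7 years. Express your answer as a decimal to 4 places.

This is the probability of reaching 6 but not 7, conditional on being operational at 5: (l_6 − l_7) / l_5.
= (21360 − 20259) / 21859 = 1101 / 21859 = 0.050368.

0.0504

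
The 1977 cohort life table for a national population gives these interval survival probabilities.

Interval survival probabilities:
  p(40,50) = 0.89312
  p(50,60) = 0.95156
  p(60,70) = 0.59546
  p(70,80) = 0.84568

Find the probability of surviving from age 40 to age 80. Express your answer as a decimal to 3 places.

Chaining the interval survival probabilities: 0.89312 × 0.95156 × 0.59546 × 0.84568.
= 0.427961.

0.428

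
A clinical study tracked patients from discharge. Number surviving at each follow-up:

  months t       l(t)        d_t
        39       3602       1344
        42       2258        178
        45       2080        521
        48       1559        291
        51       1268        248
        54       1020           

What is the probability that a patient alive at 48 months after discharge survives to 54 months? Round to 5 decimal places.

0.65427

The conditional survival probability is l(54)/l(48) = 1020/1559 = 0.654266.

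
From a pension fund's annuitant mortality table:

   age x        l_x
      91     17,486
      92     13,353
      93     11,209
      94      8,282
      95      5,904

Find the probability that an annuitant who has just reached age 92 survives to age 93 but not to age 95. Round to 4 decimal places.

We want 1|2q92 = (l_93 − l_95)/l_92.
This is the probability of reaching 93 but not 95, conditional on being alive at 92: (l_93 − l_95) / l_92.
= (11,209 − 5,904) / 13,353 = 5,305 / 13,353 = 0.397289.

0.3973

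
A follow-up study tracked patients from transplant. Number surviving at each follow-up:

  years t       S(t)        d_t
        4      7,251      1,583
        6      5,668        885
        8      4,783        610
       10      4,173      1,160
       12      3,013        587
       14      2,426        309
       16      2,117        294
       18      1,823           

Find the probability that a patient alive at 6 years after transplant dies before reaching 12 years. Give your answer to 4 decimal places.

P(die before 12 | alive at 6) = 1 − S(12)/S(6) = 1 − 3,013/5,668 = (2,655)/5,668 = 0.468419.

0.4684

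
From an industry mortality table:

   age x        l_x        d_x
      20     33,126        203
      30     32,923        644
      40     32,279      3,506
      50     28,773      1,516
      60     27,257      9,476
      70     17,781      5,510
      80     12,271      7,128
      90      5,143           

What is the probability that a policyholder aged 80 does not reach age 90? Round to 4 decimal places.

0.5809

P(die before 90 | alive at 80) = 1 − l_90/l_80 = 1 − 5,143/12,271 = (7,128)/12,271 = 0.580882.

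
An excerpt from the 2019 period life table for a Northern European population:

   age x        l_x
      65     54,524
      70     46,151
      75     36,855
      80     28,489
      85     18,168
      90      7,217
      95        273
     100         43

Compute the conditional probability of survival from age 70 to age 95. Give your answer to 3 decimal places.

We want 25p70 = l_95/l_70.
The conditional survival probability is l_95/l_70 = 273/46,151 = 0.005915.

0.006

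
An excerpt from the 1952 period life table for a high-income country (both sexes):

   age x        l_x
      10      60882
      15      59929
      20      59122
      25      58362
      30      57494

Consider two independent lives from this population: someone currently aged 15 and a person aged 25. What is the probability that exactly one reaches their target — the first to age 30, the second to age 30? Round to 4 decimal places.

p₁ = l_30/l_15 = 57494/59929 = 0.959369; p₂ = l_30/l_25 = 57494/58362 = 0.985127.
P(exactly one) = p₁(1−p₂) + (1−p₁)p₂ = 0.014269 + 0.040027 = 0.054295.

0.0543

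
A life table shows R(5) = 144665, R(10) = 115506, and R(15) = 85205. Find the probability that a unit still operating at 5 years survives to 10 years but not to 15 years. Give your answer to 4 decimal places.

This is the probability of reaching 10 but not 15, conditional on being operational at 5: (R(10) − R(15)) / R(5).
= (115506 − 85205) / 144665 = 30301 / 144665 = 0.209456.

0.2095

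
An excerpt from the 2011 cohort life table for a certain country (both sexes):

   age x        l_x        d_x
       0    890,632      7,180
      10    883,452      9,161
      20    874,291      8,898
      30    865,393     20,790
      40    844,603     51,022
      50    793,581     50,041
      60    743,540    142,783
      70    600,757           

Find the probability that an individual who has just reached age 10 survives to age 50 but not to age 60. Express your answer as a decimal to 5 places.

We want 40|10q10 = (l_50 − l_60)/l_10.
This is the probability of reaching 50 but not 60, conditional on being alive at 10: (l_50 − l_60) / l_10.
= (793,581 − 743,540) / 883,452 = 50,041 / 883,452 = 0.056643.

0.05664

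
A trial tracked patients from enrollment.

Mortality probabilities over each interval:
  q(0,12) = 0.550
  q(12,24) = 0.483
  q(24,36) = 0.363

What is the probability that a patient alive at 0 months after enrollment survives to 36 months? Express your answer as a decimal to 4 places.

0.1482

Survival from 0 to 36 is the product of surviving each interval: (1 − 0.550) × (1 − 0.483) × (1 − 0.363).
= 0.450 × 0.517 × 0.637 = 0.148198.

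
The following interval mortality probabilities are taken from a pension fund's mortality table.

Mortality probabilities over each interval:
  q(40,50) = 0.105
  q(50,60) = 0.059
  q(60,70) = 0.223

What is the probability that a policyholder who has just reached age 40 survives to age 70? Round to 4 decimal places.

The overall survival probability is (1 − 0.105) × (1 − 0.059) × (1 − 0.223).
= 0.895 × 0.941 × 0.777 = 0.654386.

0.6544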